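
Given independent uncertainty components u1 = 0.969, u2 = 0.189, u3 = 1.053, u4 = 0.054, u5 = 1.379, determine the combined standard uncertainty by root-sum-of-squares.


uc = sqrt(0.969^2 + 0.189^2 + 1.053^2 + 0.054^2 + 1.379^2)
uc = sqrt(3.988048)
uc = 1.9970

1.9970


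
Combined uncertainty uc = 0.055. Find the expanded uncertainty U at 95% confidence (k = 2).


U = k * uc
U = 2 * 0.055
U = 0.1100

0.1100


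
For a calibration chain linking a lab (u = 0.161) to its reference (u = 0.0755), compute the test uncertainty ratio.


TUR = u_lab / u_ref
= 0.161 / 0.0755
= 2.1325

2.1325


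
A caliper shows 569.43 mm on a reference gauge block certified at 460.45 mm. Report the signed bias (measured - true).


Systematic error = measured - true
= 569.43 - 460.45
= 108.9800

108.9800


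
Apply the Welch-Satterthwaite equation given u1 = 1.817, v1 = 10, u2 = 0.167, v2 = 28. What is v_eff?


uc = sqrt(u1^2 + u2^2) = sqrt(1.817^2 + 0.167^2) = 1.8246583
v_eff = uc^4 / (u1^4/v1 + u2^4/v2)
= 1.8246583^4 / (1.817^4/10 + 0.167^4/28)
= 11.084757 / 1.0900107
v_eff = 10.1694

10.1694


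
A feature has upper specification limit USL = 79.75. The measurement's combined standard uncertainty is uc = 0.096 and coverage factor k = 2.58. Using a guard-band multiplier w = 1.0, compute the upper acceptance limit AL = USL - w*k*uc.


U = k * uc = 2.58 * 0.096 = 0.24768
guard band g = w * U = 1.0 * 0.24768 = 0.24768
AL = USL - g = 79.75 - 0.24768
AL = 79.5023

79.5023


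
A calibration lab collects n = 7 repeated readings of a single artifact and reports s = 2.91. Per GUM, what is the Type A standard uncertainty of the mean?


u_A = s / sqrt(n)
u_A = 2.91 / sqrt(7)
u_A = 2.91 / 2.6457513
u_A = 1.0999

1.0999


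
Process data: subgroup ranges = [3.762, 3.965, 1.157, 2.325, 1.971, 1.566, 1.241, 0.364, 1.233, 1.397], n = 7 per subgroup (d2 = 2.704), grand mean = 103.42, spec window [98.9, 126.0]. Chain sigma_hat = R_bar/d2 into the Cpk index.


R_bar = (3.762 + 3.965 + 1.157 + 2.325 + 1.971 + 1.566 + 1.241 + 0.364 + 1.233 + 1.397) / 10 = 1.8981
sigma = R_bar / d2 = 1.8981 / 2.704 = 0.70196006
Cp = (USL - LSL)/(6*sigma) = (126.0 - 98.9)/(6*0.70196006) = 6.4344
Cpu = (126.0 - 103.42)/(3*0.70196006) = 10.7224
Cpl = (103.42 - 98.9)/(3*0.70196006) = 2.1464
Cpk = min(Cpu, Cpl) = 2.1464

2.1464


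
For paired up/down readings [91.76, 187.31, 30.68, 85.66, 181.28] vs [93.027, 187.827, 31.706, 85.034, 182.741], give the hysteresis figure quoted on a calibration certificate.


|91.76 - 93.027| = 1.2670
|187.31 - 187.827| = 0.5170
|30.68 - 31.706| = 1.0260
|85.66 - 85.034| = 0.6260
|181.28 - 182.741| = 1.4610
hysteresis = max(diffs) = 1.4610

1.4610


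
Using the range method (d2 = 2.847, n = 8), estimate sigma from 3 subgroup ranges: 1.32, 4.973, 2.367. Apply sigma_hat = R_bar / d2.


R_bar = (1.32 + 4.973 + 2.367) / 3
R_bar = 8.66 / 3 = 2.8866667
sigma_hat = R_bar / d2 = 2.8866667 / 2.847 = 1.0139

1.0139


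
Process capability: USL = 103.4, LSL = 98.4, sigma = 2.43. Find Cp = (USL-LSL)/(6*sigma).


Cp = (USL - LSL) / (6 * sigma)
= (103.4 - 98.4) / (6 * 2.43)
= 5.0000 / 14.5800
= 0.3429

0.3429


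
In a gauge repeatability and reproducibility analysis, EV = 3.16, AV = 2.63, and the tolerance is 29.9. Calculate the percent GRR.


GRR = sqrt(EV^2 + AV^2) = sqrt(3.16^2 + 2.63^2) = 4.111265
%GRR = GRR / tol * 100 = 4.111265 / 29.9 * 100
%GRR = 13.7501

13.7501


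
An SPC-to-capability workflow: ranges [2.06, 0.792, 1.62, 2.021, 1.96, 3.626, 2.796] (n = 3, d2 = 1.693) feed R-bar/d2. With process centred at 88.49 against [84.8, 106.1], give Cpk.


R_bar = (2.06 + 0.792 + 1.62 + 2.021 + 1.96 + 3.626 + 2.796) / 7 = 2.125
sigma = R_bar / d2 = 2.125 / 1.693 = 1.2551683
Cp = (USL - LSL)/(6*sigma) = (106.1 - 84.8)/(6*1.2551683) = 2.8283
Cpu = (106.1 - 88.49)/(3*1.2551683) = 4.6767
Cpl = (88.49 - 84.8)/(3*1.2551683) = 0.9799
Cpk = min(Cpu, Cpl) = 0.9799

0.9799


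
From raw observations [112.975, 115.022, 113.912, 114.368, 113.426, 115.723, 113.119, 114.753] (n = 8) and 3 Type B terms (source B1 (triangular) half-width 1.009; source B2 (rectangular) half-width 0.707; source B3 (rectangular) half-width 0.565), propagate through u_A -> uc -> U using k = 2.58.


mean = (112.975 + 115.022 + 113.912 + 114.368 + 113.426 + 115.723 + 113.119 + 114.753) / 8 = 114.16225
s = sqrt(sum((x - mean)^2)/(n-1)) = 0.97607461
u_A = s / sqrt(n) = 0.97607461 / sqrt(8) = 0.34509449
u_B1 = 1.009 / sqrt(6) = 0.41192253
u_B2 = 0.707 / sqrt(3) = 0.40818664
u_B3 = 0.565 / sqrt(3) = 0.3262029
uc = sqrt(0.34509449^2 + 0.41192253^2 + 0.40818664^2 + 0.3262029^2) = 0.74952988
U = k * uc = 2.58 * 0.74952988
U = 1.9338

1.9338


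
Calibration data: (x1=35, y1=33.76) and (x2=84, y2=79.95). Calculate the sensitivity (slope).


slope = (y2 - y1) / (x2 - x1)
= (79.95 - 33.76) / (84 - 35)
= 46.1900 / 49
= 0.9427

0.9427


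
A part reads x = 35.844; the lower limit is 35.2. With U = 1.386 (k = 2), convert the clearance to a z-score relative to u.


u = U / k = 1.386 / 2 = 0.693
margin = |LSL - x| = |35.2 - 35.844| = 0.644
z = margin / u = 0.644 / 0.693
z = 0.9293

0.9293


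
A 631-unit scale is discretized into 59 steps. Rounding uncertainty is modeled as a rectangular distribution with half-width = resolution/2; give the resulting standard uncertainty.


resolution = range / divisions
resolution = 631 / 59 = 10.694915
u_res = resolution / (2*sqrt(3))
u_res = 10.694915 / 3.4641016
u_res = 3.0874

3.0874


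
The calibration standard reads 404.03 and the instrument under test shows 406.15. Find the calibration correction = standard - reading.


Correction = standard - reading
= 404.03 - 406.15
= -2.1200

-2.1200


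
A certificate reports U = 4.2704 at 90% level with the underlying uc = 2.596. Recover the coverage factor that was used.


k = U / uc
k = 4.2704 / 2.596
k = 1.645

1.645


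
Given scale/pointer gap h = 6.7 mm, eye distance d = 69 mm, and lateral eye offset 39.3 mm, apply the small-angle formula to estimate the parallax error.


error = h * offset / d
= 6.7 * 39.3 / 69
= 3.8161

3.8161


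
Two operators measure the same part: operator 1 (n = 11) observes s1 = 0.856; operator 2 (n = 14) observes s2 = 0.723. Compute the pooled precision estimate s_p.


s_p = sqrt(((n1-1)*s1^2 + (n2-1)*s2^2) / (n1+n2-2))
numerator = (11-1)*0.856^2 + (14-1)*0.723^2 = 7.32736 + 6.795477 = 14.122837
denominator = 11 + 14 - 2 = 23
s_p^2 = 14.122837 / 23 = 0.61403639
s_p = sqrt(0.61403639) = 0.7836

0.7836


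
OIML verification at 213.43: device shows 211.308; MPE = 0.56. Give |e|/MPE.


e = indication - reference = 211.308 - 213.43 = -2.1220
|e| = 2.1220
ratio = |e| / MPE = 2.1220 / 0.56
ratio = 3.7893

3.7893


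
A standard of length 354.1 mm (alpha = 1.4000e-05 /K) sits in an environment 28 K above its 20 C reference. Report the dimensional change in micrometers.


dL = L * alpha * dT
= 354.1 * 1.4000e-05 * 28
= 0.1388072 mm
dL_um = 0.1388072 * 1000 = 138.8072 um

138.8072


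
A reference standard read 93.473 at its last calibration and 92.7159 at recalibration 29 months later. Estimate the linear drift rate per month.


rate = (v2 - v1) / months
= (92.7159 - 93.473) / 29
= -0.7571 / 29
= -0.0261

-0.0261


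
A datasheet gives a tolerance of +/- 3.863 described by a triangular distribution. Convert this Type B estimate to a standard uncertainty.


u_B = half_width / sqrt(6)
u_B = 3.863 / 2.4494897
u_B = 1.5771

1.5771


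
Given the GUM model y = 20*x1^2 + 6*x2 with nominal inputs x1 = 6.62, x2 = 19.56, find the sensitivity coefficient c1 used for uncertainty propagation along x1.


y = 20*x1^2 + 6*x2
dy/dx1 = 2*20*x1
Evaluate at x1 = 6.62: c1 = 40 * 6.62
c1 = 264.8000

264.8000


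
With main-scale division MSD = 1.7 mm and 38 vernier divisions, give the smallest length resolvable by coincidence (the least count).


LC = MSD / n_div
= 1.7 / 38
= 0.0447

0.0447


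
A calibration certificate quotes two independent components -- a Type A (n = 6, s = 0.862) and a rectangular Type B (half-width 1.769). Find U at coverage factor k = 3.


u_A = s / sqrt(n) = 0.862 / sqrt(6) = 0.35191003
u_B = half_width / sqrt(3) = 1.769 / sqrt(3) = 1.0213326
uc = sqrt(u_A^2 + u_B^2) = sqrt(0.35191003^2 + 1.0213326^2) = 1.0802597
U = k * uc = 3 * 1.0802597
U = 3.2408

3.2408


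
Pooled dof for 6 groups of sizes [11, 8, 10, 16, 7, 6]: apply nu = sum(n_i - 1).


nu = sum_i (n_i - 1)
nu = ((11 - 1) + (8 - 1) + (10 - 1) + (16 - 1) + (7 - 1) + (6 - 1))
nu = 10 + 7 + 9 + 15 + 6 + 5
nu = 52

52


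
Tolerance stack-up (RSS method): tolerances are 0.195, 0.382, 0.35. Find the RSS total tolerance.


RSS = sqrt(0.195^2 + 0.382^2 + 0.35^2)
= sqrt(0.306449)
= 0.5536

0.5536


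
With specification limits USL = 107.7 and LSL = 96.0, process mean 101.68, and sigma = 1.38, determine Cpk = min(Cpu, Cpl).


Cpu = (USL - mean) / (3*sigma) = (107.7 - 101.68) / (3*1.38) = 1.4541
Cpl = (mean - LSL) / (3*sigma) = (101.68 - 96.0) / (3*1.38) = 1.3720
Cpk = min(Cpu, Cpl) = 1.3720

1.3720


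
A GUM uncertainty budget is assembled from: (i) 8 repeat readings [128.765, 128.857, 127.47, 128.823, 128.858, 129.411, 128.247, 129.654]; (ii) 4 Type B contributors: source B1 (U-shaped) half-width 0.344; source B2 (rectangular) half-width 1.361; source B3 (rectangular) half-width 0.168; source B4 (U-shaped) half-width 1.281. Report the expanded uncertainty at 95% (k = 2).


mean = (128.765 + 128.857 + 127.47 + 128.823 + 128.858 + 129.411 + 128.247 + 129.654) / 8 = 128.760625
s = sqrt(sum((x - mean)^2)/(n-1)) = 0.67329784
u_A = s / sqrt(n) = 0.67329784 / sqrt(8) = 0.23804673
u_B1 = 0.344 / sqrt(2) = 0.24324473
u_B2 = 1.361 / sqrt(3) = 0.78577372
u_B3 = 0.168 / sqrt(3) = 0.096994845
u_B4 = 1.281 / sqrt(2) = 0.90580379
uc = sqrt(0.23804673^2 + 0.24324473^2 + 0.78577372^2 + 0.096994845^2 + 0.90580379^2) = 1.2502652
U = k * uc = 2 * 1.2502652
U = 2.5005

2.5005


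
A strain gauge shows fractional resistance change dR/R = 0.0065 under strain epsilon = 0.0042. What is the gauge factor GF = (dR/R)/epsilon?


GF = (dR/R) / epsilon
= 0.0065 / 0.0042
= 1.5476

1.5476


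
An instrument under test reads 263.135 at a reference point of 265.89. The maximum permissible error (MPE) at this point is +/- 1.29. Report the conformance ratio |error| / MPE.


e = indication - reference = 263.135 - 265.89 = -2.7550
|e| = 2.7550
ratio = |e| / MPE = 2.7550 / 1.29
ratio = 2.1357

2.1357


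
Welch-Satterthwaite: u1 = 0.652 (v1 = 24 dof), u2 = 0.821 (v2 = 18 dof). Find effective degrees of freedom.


uc = sqrt(u1^2 + u2^2) = sqrt(0.652^2 + 0.821^2) = 1.0484012
v_eff = uc^4 / (u1^4/v1 + u2^4/v2)
= 1.0484012^4 / (0.652^4/24 + 0.821^4/18)
= 1.2081199 / 0.032770352
v_eff = 36.8662

36.8662


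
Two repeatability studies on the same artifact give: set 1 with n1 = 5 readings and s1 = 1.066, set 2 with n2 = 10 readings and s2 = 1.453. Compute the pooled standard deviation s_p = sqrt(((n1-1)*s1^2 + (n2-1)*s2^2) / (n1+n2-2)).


s_p = sqrt(((n1-1)*s1^2 + (n2-1)*s2^2) / (n1+n2-2))
numerator = (5-1)*1.066^2 + (10-1)*1.453^2 = 4.545424 + 19.000881 = 23.546305
denominator = 5 + 10 - 2 = 13
s_p^2 = 23.546305 / 13 = 1.8112542
s_p = sqrt(1.8112542) = 1.3458

1.3458


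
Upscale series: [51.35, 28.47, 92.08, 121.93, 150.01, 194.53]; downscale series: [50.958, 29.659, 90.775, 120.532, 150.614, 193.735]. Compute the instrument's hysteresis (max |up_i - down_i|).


|51.35 - 50.958| = 0.3920
|28.47 - 29.659| = 1.1890
|92.08 - 90.775| = 1.3050
|121.93 - 120.532| = 1.3980
|150.01 - 150.614| = 0.6040
|194.53 - 193.735| = 0.7950
hysteresis = max(diffs) = 1.3980

1.3980


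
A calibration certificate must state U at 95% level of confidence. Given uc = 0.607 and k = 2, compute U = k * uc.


U = k * uc
U = 2 * 0.607
U = 1.2140

1.2140


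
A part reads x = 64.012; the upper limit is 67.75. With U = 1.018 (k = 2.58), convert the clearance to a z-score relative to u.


u = U / k = 1.018 / 2.58 = 0.39457364
margin = |USL - x| = |67.75 - 64.012| = 3.738
z = margin / u = 3.738 / 0.39457364
z = 9.4735

9.4735


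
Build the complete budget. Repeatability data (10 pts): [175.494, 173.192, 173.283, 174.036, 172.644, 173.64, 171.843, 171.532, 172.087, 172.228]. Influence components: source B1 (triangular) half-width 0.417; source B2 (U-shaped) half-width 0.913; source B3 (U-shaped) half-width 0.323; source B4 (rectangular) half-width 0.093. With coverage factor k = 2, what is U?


mean = (175.494 + 173.192 + 173.283 + 174.036 + 172.644 + 173.64 + 171.843 + 171.532 + 172.087 + 172.228) / 10 = 172.9979
s = sqrt(sum((x - mean)^2)/(n-1)) = 1.1958169
u_A = s / sqrt(n) = 1.1958169 / sqrt(10) = 0.37815051
u_B1 = 0.417 / sqrt(6) = 0.17023954
u_B2 = 0.913 / sqrt(2) = 0.64558849
u_B3 = 0.323 / sqrt(2) = 0.22839549
u_B4 = 0.093 / sqrt(3) = 0.053693575
uc = sqrt(0.37815051^2 + 0.17023954^2 + 0.64558849^2 + 0.22839549^2 + 0.053693575^2) = 0.80237853
U = k * uc = 2 * 0.80237853
U = 1.6048

1.6048


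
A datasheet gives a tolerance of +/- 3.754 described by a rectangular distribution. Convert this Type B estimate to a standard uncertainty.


u_B = half_width / sqrt(3)
u_B = 3.754 / 1.7320508
u_B = 2.1674

2.1674


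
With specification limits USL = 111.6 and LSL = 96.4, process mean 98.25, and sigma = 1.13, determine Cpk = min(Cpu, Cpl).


Cpu = (USL - mean) / (3*sigma) = (111.6 - 98.25) / (3*1.13) = 3.9381
Cpl = (mean - LSL) / (3*sigma) = (98.25 - 96.4) / (3*1.13) = 0.5457
Cpk = min(Cpu, Cpl) = 0.5457

0.5457


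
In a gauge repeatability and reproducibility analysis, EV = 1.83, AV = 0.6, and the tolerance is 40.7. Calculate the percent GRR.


GRR = sqrt(EV^2 + AV^2) = sqrt(1.83^2 + 0.6^2) = 1.9258505
%GRR = GRR / tol * 100 = 1.9258505 / 40.7 * 100
%GRR = 4.7318

4.7318


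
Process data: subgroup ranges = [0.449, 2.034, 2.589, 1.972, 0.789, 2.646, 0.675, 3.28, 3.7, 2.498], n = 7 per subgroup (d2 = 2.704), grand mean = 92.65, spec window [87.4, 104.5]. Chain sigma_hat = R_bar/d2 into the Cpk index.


R_bar = (0.449 + 2.034 + 2.589 + 1.972 + 0.789 + 2.646 + 0.675 + 3.28 + 3.7 + 2.498) / 10 = 2.0632
sigma = R_bar / d2 = 2.0632 / 2.704 = 0.76301775
Cp = (USL - LSL)/(6*sigma) = (104.5 - 87.4)/(6*0.76301775) = 3.7352
Cpu = (104.5 - 92.65)/(3*0.76301775) = 5.1768
Cpl = (92.65 - 87.4)/(3*0.76301775) = 2.2935
Cpk = min(Cpu, Cpl) = 2.2935

2.2935


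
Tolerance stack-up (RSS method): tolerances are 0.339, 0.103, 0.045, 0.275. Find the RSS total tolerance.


RSS = sqrt(0.339^2 + 0.103^2 + 0.045^2 + 0.275^2)
= sqrt(0.20318)
= 0.4508

0.4508


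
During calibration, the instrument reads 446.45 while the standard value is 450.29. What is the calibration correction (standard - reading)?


Correction = standard - reading
= 450.29 - 446.45
= 3.8400

3.8400


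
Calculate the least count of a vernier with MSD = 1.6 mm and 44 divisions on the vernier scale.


LC = MSD / n_div
= 1.6 / 44
= 0.0364

0.0364


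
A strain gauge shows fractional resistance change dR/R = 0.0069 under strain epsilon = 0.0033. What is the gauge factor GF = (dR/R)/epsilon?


GF = (dR/R) / epsilon
= 0.0069 / 0.0033
= 2.0909

2.0909


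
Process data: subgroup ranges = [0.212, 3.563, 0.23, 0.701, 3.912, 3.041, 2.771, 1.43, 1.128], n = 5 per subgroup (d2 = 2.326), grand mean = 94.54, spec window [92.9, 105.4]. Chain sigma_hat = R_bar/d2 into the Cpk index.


R_bar = (0.212 + 3.563 + 0.23 + 0.701 + 3.912 + 3.041 + 2.771 + 1.43 + 1.128) / 9 = 1.8875556
sigma = R_bar / d2 = 1.8875556 / 2.326 = 0.81150284
Cp = (USL - LSL)/(6*sigma) = (105.4 - 92.9)/(6*0.81150284) = 2.5673
Cpu = (105.4 - 94.54)/(3*0.81150284) = 4.4609
Cpl = (94.54 - 92.9)/(3*0.81150284) = 0.6736
Cpk = min(Cpu, Cpl) = 0.6736

0.6736


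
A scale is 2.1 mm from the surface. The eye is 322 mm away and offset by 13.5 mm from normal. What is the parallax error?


error = h * offset / d
= 2.1 * 13.5 / 322
= 0.0880

0.0880


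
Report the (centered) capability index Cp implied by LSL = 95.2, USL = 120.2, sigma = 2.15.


Cp = (USL - LSL) / (6 * sigma)
= (120.2 - 95.2) / (6 * 2.15)
= 25.0000 / 12.9000
= 1.9380

1.9380


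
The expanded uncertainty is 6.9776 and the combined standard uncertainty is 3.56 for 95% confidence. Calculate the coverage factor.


k = U / uc
k = 6.9776 / 3.56
k = 1.96

1.96


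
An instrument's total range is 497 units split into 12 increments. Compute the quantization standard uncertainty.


resolution = range / divisions
resolution = 497 / 12 = 41.416667
u_res = resolution / (2*sqrt(3))
u_res = 41.416667 / 3.4641016
u_res = 11.9560

11.9560


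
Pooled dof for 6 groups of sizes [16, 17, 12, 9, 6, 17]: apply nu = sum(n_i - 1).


nu = sum_i (n_i - 1)
nu = ((16 - 1) + (17 - 1) + (12 - 1) + (9 - 1) + (6 - 1) + (17 - 1))
nu = 15 + 16 + 11 + 8 + 5 + 16
nu = 71

71


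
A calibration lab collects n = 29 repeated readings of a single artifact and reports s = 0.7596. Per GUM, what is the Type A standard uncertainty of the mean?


u_A = s / sqrt(n)
u_A = 0.7596 / sqrt(29)
u_A = 0.7596 / 5.3851648
u_A = 0.1411

0.1411


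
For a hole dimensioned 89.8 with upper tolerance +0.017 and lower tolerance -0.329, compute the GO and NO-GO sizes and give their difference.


GO = nominal - lower_tol (smallest hole = maximum material condition)
GO = 89.8 - 0.329 = 89.471
NO-GO = nominal + upper_tol (largest hole = least material condition)
NO-GO = 89.8 + 0.017 = 89.817
spread = NO-GO - GO = 89.817 - 89.471 = 0.3460

0.3460


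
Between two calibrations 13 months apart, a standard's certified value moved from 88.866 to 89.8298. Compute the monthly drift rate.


rate = (v2 - v1) / months
= (89.8298 - 88.866) / 13
= 0.9638 / 13
= 0.0741

0.0741


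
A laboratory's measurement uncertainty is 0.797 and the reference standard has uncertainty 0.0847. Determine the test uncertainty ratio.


TUR = u_lab / u_ref
= 0.797 / 0.0847
= 9.4097

9.4097


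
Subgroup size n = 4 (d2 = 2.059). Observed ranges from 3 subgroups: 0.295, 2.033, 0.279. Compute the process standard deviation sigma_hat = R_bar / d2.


R_bar = (0.295 + 2.033 + 0.279) / 3
R_bar = 2.607 / 3 = 0.869
sigma_hat = R_bar / d2 = 0.869 / 2.059 = 0.4220

0.4220


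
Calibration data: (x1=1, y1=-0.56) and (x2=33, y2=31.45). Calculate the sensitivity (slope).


slope = (y2 - y1) / (x2 - x1)
= (31.45 - -0.56) / (33 - 1)
= 32.0100 / 32
= 1.0003

1.0003


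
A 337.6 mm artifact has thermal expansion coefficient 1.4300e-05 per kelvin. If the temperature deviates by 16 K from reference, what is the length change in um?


dL = L * alpha * dT
= 337.6 * 1.4300e-05 * 16
= 0.0772429 mm
dL_um = 0.0772429 * 1000 = 77.2429 um

77.2429


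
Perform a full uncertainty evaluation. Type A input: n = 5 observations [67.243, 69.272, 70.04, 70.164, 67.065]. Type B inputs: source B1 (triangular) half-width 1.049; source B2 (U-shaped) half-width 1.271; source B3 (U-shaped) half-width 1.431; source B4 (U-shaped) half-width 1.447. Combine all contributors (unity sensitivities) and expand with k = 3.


mean = (67.243 + 69.272 + 70.04 + 70.164 + 67.065) / 5 = 68.7568
s = sqrt(sum((x - mean)^2)/(n-1)) = 1.5038303
u_A = s / sqrt(n) = 1.5038303 / sqrt(5) = 0.67253336
u_B1 = 1.049 / sqrt(6) = 0.42825246
u_B2 = 1.271 / sqrt(2) = 0.89873272
u_B3 = 1.431 / sqrt(2) = 1.0118698
u_B4 = 1.447 / sqrt(2) = 1.0231835
uc = sqrt(0.67253336^2 + 0.42825246^2 + 0.89873272^2 + 1.0118698^2 + 1.0231835^2) = 1.8746218
U = k * uc = 3 * 1.8746218
U = 5.6239

5.6239


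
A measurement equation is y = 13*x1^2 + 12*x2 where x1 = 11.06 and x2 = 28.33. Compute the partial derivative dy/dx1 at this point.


y = 13*x1^2 + 12*x2
dy/dx1 = 2*13*x1
Evaluate at x1 = 11.06: c1 = 26 * 11.06
c1 = 287.5600

287.5600


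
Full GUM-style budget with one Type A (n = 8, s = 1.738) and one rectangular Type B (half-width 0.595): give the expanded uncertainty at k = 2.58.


u_A = s / sqrt(n) = 1.738 / sqrt(8) = 0.61447579
u_B = half_width / sqrt(3) = 0.595 / sqrt(3) = 0.34352341
uc = sqrt(u_A^2 + u_B^2) = sqrt(0.61447579^2 + 0.34352341^2) = 0.7039807
U = k * uc = 2.58 * 0.7039807
U = 1.8163

1.8163


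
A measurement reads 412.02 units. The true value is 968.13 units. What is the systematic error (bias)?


Systematic error = measured - true
= 412.02 - 968.13
= -556.1100

-556.1100


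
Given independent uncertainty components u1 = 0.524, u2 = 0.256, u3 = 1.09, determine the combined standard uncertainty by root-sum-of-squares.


uc = sqrt(0.524^2 + 0.256^2 + 1.09^2)
uc = sqrt(1.528212)
uc = 1.2362

1.2362


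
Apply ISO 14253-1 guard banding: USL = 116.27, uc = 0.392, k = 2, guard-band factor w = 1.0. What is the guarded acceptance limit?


U = k * uc = 2 * 0.392 = 0.784
guard band g = w * U = 1.0 * 0.784 = 0.784
AL = USL - g = 116.27 - 0.784
AL = 115.4860

115.4860


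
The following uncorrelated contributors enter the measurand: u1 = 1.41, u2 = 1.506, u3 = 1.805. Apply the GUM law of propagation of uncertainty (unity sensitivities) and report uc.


uc = sqrt(1.41^2 + 1.506^2 + 1.805^2)
uc = sqrt(7.514161)
uc = 2.7412

2.7412


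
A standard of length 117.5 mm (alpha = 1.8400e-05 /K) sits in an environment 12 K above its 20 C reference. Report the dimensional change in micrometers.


dL = L * alpha * dT
= 117.5 * 1.8400e-05 * 12
= 0.0259440 mm
dL_um = 0.0259440 * 1000 = 25.9440 um

25.9440


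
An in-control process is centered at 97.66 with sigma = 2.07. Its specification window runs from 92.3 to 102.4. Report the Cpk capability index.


Cpu = (USL - mean) / (3*sigma) = (102.4 - 97.66) / (3*2.07) = 0.7633
Cpl = (mean - LSL) / (3*sigma) = (97.66 - 92.3) / (3*2.07) = 0.8631
Cpk = min(Cpu, Cpl) = 0.7633

0.7633


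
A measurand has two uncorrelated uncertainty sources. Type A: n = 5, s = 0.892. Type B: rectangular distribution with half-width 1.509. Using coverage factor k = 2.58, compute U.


u_A = s / sqrt(n) = 0.892 / sqrt(5) = 0.39891453
u_B = half_width / sqrt(3) = 1.509 / sqrt(3) = 0.87122156
uc = sqrt(u_A^2 + u_B^2) = sqrt(0.39891453^2 + 0.87122156^2) = 0.95820656
U = k * uc = 2.58 * 0.95820656
U = 2.4722

2.4722


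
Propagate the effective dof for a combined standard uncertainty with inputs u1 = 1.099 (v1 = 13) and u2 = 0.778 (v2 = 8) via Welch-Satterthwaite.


uc = sqrt(u1^2 + u2^2) = sqrt(1.099^2 + 0.778^2) = 1.3465084
v_eff = uc^4 / (u1^4/v1 + u2^4/v2)
= 1.3465084^4 / (1.099^4/13 + 0.778^4/8)
= 3.2872768 / 0.15801019
v_eff = 20.8042

20.8042


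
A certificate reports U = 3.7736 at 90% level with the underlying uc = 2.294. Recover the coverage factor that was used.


k = U / uc
k = 3.7736 / 2.294
k = 1.645

1.645


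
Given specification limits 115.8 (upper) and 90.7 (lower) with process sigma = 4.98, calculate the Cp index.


Cp = (USL - LSL) / (6 * sigma)
= (115.8 - 90.7) / (6 * 4.98)
= 25.1000 / 29.8800
= 0.8400

0.8400


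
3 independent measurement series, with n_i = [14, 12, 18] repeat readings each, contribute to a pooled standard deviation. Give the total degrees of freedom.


nu = sum_i (n_i - 1)
nu = ((14 - 1) + (12 - 1) + (18 - 1))
nu = 13 + 11 + 17
nu = 41

41


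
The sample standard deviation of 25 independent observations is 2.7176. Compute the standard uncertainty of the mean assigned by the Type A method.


u_A = s / sqrt(n)
u_A = 2.7176 / sqrt(25)
u_A = 2.7176 / 5
u_A = 0.5435

0.5435


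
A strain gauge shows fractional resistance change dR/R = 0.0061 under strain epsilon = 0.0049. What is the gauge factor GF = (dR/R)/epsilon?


GF = (dR/R) / epsilon
= 0.0061 / 0.0049
= 1.2449

1.2449


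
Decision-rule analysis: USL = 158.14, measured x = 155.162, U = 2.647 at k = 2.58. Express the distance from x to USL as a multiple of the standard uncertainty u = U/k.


u = U / k = 2.647 / 2.58 = 1.025969
margin = |USL - x| = |158.14 - 155.162| = 2.978
z = margin / u = 2.978 / 1.025969
z = 2.9026

2.9026


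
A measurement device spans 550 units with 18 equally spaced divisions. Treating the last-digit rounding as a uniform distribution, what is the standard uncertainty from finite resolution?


resolution = range / divisions
resolution = 550 / 18 = 30.555556
u_res = resolution / (2*sqrt(3))
u_res = 30.555556 / 3.4641016
u_res = 8.8206

8.8206


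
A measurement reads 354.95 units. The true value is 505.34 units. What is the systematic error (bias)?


Systematic error = measured - true
= 354.95 - 505.34
= -150.3900

-150.3900


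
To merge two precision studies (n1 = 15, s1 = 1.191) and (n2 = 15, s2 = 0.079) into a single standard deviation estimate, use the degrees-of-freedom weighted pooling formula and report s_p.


s_p = sqrt(((n1-1)*s1^2 + (n2-1)*s2^2) / (n1+n2-2))
numerator = (15-1)*1.191^2 + (15-1)*0.079^2 = 19.858734 + 0.087374 = 19.946108
denominator = 15 + 15 - 2 = 28
s_p^2 = 19.946108 / 28 = 0.712361
s_p = sqrt(0.712361) = 0.8440

0.8440


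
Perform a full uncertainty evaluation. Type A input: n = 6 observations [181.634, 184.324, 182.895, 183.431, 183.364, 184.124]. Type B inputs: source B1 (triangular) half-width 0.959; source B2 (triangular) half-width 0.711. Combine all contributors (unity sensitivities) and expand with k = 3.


mean = (181.634 + 184.324 + 182.895 + 183.431 + 183.364 + 184.124) / 6 = 183.2953333
s = sqrt(sum((x - mean)^2)/(n-1)) = 0.96832426
u_A = s / sqrt(n) = 0.96832426 / sqrt(6) = 0.39531672
u_B1 = 0.959 / sqrt(6) = 0.39151011
u_B2 = 0.711 / sqrt(6) = 0.29026453
uc = sqrt(0.39531672^2 + 0.39151011^2 + 0.29026453^2) = 0.62754201
U = k * uc = 3 * 0.62754201
U = 1.8826

1.8826


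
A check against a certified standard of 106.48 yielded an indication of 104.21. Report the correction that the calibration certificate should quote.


Correction = standard - reading
= 106.48 - 104.21
= 2.2700

2.2700


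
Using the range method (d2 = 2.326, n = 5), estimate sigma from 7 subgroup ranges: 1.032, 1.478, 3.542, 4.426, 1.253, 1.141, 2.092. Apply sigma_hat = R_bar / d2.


R_bar = (1.032 + 1.478 + 3.542 + 4.426 + 1.253 + 1.141 + 2.092) / 7
R_bar = 14.964 / 7 = 2.1377143
sigma_hat = R_bar / d2 = 2.1377143 / 2.326 = 0.9191

0.9191


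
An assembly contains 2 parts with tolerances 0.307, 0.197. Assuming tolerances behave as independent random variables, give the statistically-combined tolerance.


RSS = sqrt(0.307^2 + 0.197^2)
= sqrt(0.133058)
= 0.3648

0.3648


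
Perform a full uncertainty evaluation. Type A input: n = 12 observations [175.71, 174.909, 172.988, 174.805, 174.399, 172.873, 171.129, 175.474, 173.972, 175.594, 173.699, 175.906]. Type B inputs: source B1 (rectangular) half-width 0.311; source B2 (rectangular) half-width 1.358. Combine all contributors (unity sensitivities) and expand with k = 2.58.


mean = (175.71 + 174.909 + 172.988 + 174.805 + 174.399 + 172.873 + 171.129 + 175.474 + 173.972 + 175.594 + 173.699 + 175.906) / 12 = 174.2881667
s = sqrt(sum((x - mean)^2)/(n-1)) = 1.4313304
u_A = s / sqrt(n) = 1.4313304 / sqrt(12) = 0.4131895
u_B1 = 0.311 / sqrt(3) = 0.17955593
u_B2 = 1.358 / sqrt(3) = 0.78404167
uc = sqrt(0.4131895^2 + 0.17955593^2 + 0.78404167^2) = 0.9042606
U = k * uc = 2.58 * 0.9042606
U = 2.3330

2.3330


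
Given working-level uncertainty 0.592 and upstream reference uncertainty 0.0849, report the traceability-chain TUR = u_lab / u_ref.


TUR = u_lab / u_ref
= 0.592 / 0.0849
= 6.9729

6.9729


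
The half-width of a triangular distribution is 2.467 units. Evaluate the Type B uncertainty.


u_B = half_width / sqrt(6)
u_B = 2.467 / 2.4494897
u_B = 1.0071

1.0071


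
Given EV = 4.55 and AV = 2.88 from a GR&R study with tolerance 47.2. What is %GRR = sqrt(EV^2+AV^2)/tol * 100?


GRR = sqrt(EV^2 + AV^2) = sqrt(4.55^2 + 2.88^2) = 5.384877
%GRR = GRR / tol * 100 = 5.384877 / 47.2 * 100
%GRR = 11.4086

11.4086


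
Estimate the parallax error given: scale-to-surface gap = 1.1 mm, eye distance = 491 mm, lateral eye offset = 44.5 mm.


error = h * offset / d
= 1.1 * 44.5 / 491
= 0.0997

0.0997


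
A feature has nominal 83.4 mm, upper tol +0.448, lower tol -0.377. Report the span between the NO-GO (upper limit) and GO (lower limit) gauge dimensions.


GO = nominal - lower_tol (smallest hole = maximum material condition)
GO = 83.4 - 0.377 = 83.023
NO-GO = nominal + upper_tol (largest hole = least material condition)
NO-GO = 83.4 + 0.448 = 83.848
spread = NO-GO - GO = 83.848 - 83.023 = 0.8250

0.8250


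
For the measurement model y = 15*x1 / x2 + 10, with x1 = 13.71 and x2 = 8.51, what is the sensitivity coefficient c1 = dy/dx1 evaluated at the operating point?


y = 15*x1 / x2 + 10
dy/dx1 = 15/x2
Evaluate at x2 = 8.51: c1 = 15 / 8.51
c1 = 1.7626

1.7626


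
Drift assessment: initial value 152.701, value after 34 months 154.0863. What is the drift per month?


rate = (v2 - v1) / months
= (154.0863 - 152.701) / 34
= 1.3853 / 34
= 0.0407

0.0407


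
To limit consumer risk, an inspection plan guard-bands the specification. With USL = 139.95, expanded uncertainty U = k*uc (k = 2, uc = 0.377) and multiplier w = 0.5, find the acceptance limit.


U = k * uc = 2 * 0.377 = 0.754
guard band g = w * U = 0.5 * 0.754 = 0.377
AL = USL - g = 139.95 - 0.377
AL = 139.5730

139.5730


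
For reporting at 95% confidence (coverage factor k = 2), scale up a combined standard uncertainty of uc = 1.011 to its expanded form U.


U = k * uc
U = 2 * 1.011
U = 2.0220

2.0220


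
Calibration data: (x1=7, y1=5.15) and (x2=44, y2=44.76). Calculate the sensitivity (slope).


slope = (y2 - y1) / (x2 - x1)
= (44.76 - 5.15) / (44 - 7)
= 39.6100 / 37
= 1.0705

1.0705


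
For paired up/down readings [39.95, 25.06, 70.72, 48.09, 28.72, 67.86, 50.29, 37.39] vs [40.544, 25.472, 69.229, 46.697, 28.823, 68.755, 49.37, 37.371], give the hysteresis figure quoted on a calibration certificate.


|39.95 - 40.544| = 0.5940
|25.06 - 25.472| = 0.4120
|70.72 - 69.229| = 1.4910
|48.09 - 46.697| = 1.3930
|28.72 - 28.823| = 0.1030
|67.86 - 68.755| = 0.8950
|50.29 - 49.37| = 0.9200
|37.39 - 37.371| = 0.0190
hysteresis = max(diffs) = 1.4910

1.4910


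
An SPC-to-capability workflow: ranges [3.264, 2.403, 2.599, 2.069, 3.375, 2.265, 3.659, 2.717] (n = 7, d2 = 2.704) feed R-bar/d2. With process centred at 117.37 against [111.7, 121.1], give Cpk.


R_bar = (3.264 + 2.403 + 2.599 + 2.069 + 3.375 + 2.265 + 3.659 + 2.717) / 8 = 2.793875
sigma = R_bar / d2 = 2.793875 / 2.704 = 1.0332378
Cp = (USL - LSL)/(6*sigma) = (121.1 - 111.7)/(6*1.0332378) = 1.5163
Cpu = (121.1 - 117.37)/(3*1.0332378) = 1.2033
Cpl = (117.37 - 111.7)/(3*1.0332378) = 1.8292
Cpk = min(Cpu, Cpl) = 1.2033

1.2033


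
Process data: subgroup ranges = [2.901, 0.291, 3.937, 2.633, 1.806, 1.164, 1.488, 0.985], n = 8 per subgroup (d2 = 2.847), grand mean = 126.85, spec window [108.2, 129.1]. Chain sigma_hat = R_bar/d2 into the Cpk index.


R_bar = (2.901 + 0.291 + 3.937 + 2.633 + 1.806 + 1.164 + 1.488 + 0.985) / 8 = 1.900625
sigma = R_bar / d2 = 1.900625 / 2.847 = 0.66758869
Cp = (USL - LSL)/(6*sigma) = (129.1 - 108.2)/(6*0.66758869) = 5.2178
Cpu = (129.1 - 126.85)/(3*0.66758869) = 1.1234
Cpl = (126.85 - 108.2)/(3*0.66758869) = 9.3121
Cpk = min(Cpu, Cpl) = 1.1234

1.1234


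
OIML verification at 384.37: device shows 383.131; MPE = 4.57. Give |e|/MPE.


e = indication - reference = 383.131 - 384.37 = -1.2390
|e| = 1.2390
ratio = |e| / MPE = 1.2390 / 4.57
ratio = 0.2711

0.2711


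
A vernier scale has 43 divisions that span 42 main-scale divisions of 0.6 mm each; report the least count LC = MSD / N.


LC = MSD / n_div
= 0.6 / 43
= 0.0140

0.0140


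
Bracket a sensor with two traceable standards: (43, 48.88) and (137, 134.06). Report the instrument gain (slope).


slope = (y2 - y1) / (x2 - x1)
= (134.06 - 48.88) / (137 - 43)
= 85.1800 / 94
= 0.9062

0.9062


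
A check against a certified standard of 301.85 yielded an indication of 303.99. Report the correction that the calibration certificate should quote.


Correction = standard - reading
= 301.85 - 303.99
= -2.1400

-2.1400


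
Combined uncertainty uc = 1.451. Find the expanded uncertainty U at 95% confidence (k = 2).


U = k * uc
U = 2 * 1.451
U = 2.9020

2.9020


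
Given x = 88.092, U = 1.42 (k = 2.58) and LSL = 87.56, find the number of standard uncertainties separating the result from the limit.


u = U / k = 1.42 / 2.58 = 0.5503876
margin = |LSL - x| = |87.56 - 88.092| = 0.532
z = margin / u = 0.532 / 0.5503876
z = 0.9666

0.9666


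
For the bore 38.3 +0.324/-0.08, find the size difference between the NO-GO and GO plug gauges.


GO = nominal - lower_tol (smallest hole = maximum material condition)
GO = 38.3 - 0.08 = 38.22
NO-GO = nominal + upper_tol (largest hole = least material condition)
NO-GO = 38.3 + 0.324 = 38.624
spread = NO-GO - GO = 38.624 - 38.22 = 0.4040

0.4040


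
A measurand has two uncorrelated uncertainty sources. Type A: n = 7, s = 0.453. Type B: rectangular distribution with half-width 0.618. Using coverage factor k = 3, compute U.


u_A = s / sqrt(n) = 0.453 / sqrt(7) = 0.17121791
u_B = half_width / sqrt(3) = 0.618 / sqrt(3) = 0.35680247
uc = sqrt(u_A^2 + u_B^2) = sqrt(0.17121791^2 + 0.35680247^2) = 0.39575696
U = k * uc = 3 * 0.39575696
U = 1.1873

1.1873


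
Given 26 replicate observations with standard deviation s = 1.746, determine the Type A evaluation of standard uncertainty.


u_A = s / sqrt(n)
u_A = 1.746 / sqrt(26)
u_A = 1.746 / 5.0990195
u_A = 0.3424

0.3424


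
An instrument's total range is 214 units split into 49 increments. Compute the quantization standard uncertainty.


resolution = range / divisions
resolution = 214 / 49 = 4.3673469
u_res = resolution / (2*sqrt(3))
u_res = 4.3673469 / 3.4641016
u_res = 1.2607

1.2607


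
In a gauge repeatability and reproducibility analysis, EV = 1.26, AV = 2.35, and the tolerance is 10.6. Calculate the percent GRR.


GRR = sqrt(EV^2 + AV^2) = sqrt(1.26^2 + 2.35^2) = 2.6664771
%GRR = GRR / tol * 100 = 2.6664771 / 10.6 * 100
%GRR = 25.1554

25.1554


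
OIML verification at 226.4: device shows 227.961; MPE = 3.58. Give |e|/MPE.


e = indication - reference = 227.961 - 226.4 = 1.5610
|e| = 1.5610
ratio = |e| / MPE = 1.5610 / 3.58
ratio = 0.4360

0.4360


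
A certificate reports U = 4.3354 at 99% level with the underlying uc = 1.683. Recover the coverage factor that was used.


k = U / uc
k = 4.3354 / 1.683
k = 2.576

2.576


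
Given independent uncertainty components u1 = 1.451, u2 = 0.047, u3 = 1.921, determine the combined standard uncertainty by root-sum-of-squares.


uc = sqrt(1.451^2 + 0.047^2 + 1.921^2)
uc = sqrt(5.797851)
uc = 2.4079

2.4079


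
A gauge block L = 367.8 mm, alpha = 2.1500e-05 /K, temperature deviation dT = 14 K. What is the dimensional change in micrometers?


dL = L * alpha * dT
= 367.8 * 2.1500e-05 * 14
= 0.1107078 mm
dL_um = 0.1107078 * 1000 = 110.7078 um

110.7078


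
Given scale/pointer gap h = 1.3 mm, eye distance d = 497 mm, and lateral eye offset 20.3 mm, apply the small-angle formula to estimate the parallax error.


error = h * offset / d
= 1.3 * 20.3 / 497
= 0.0531

0.0531


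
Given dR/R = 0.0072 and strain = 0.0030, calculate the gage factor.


GF = (dR/R) / epsilon
= 0.0072 / 0.0030
= 2.4000

2.4000


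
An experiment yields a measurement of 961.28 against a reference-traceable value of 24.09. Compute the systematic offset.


Systematic error = measured - true
= 961.28 - 24.09
= 937.1900

937.1900


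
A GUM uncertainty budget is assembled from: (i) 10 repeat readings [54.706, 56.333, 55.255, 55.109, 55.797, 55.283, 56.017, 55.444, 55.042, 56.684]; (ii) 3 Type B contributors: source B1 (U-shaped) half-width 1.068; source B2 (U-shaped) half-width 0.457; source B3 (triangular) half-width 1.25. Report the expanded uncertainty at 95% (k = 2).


mean = (54.706 + 56.333 + 55.255 + 55.109 + 55.797 + 55.283 + 56.017 + 55.444 + 55.042 + 56.684) / 10 = 55.567
s = sqrt(sum((x - mean)^2)/(n-1)) = 0.62447169
u_A = s / sqrt(n) = 0.62447169 / sqrt(10) = 0.19747529
u_B1 = 1.068 / sqrt(2) = 0.75519004
u_B2 = 0.457 / sqrt(2) = 0.3231478
u_B3 = 1.25 / sqrt(6) = 0.51031036
uc = sqrt(0.19747529^2 + 0.75519004^2 + 0.3231478^2 + 0.51031036^2) = 0.9869902
U = k * uc = 2 * 0.9869902
U = 1.9740

1.9740


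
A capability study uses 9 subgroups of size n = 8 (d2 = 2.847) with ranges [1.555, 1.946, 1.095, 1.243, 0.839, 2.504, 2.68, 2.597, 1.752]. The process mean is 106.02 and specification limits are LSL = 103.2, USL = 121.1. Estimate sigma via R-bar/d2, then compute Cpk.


R_bar = (1.555 + 1.946 + 1.095 + 1.243 + 0.839 + 2.504 + 2.68 + 2.597 + 1.752) / 9 = 1.8012222
sigma = R_bar / d2 = 1.8012222 / 2.847 = 0.63267376
Cp = (USL - LSL)/(6*sigma) = (121.1 - 103.2)/(6*0.63267376) = 4.7154
Cpu = (121.1 - 106.02)/(3*0.63267376) = 7.9451
Cpl = (106.02 - 103.2)/(3*0.63267376) = 1.4858
Cpk = min(Cpu, Cpl) = 1.4858

1.4858


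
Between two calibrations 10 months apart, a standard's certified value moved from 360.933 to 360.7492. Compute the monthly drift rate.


rate = (v2 - v1) / months
= (360.7492 - 360.933) / 10
= -0.1838 / 10
= -0.0184

-0.0184


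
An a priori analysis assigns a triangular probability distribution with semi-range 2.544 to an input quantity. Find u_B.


u_B = half_width / sqrt(6)
u_B = 2.544 / 2.4494897
u_B = 1.0386

1.0386


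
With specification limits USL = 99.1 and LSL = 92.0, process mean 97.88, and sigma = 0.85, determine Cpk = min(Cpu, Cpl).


Cpu = (USL - mean) / (3*sigma) = (99.1 - 97.88) / (3*0.85) = 0.4784
Cpl = (mean - LSL) / (3*sigma) = (97.88 - 92.0) / (3*0.85) = 2.3059
Cpk = min(Cpu, Cpl) = 0.4784

0.4784


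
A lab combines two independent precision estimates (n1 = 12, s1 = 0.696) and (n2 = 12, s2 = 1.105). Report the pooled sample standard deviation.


s_p = sqrt(((n1-1)*s1^2 + (n2-1)*s2^2) / (n1+n2-2))
numerator = (12-1)*0.696^2 + (12-1)*1.105^2 = 5.328576 + 13.431275 = 18.759851
denominator = 12 + 12 - 2 = 22
s_p^2 = 18.759851 / 22 = 0.8527205
s_p = sqrt(0.8527205) = 0.9234

0.9234


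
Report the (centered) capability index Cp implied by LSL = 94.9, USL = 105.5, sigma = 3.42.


Cp = (USL - LSL) / (6 * sigma)
= (105.5 - 94.9) / (6 * 3.42)
= 10.6000 / 20.5200
= 0.5166

0.5166


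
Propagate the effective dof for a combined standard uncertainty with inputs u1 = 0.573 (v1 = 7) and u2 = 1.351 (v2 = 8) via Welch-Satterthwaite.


uc = sqrt(u1^2 + u2^2) = sqrt(0.573^2 + 1.351^2) = 1.4674911
v_eff = uc^4 / (u1^4/v1 + u2^4/v2)
= 1.4674911^4 / (0.573^4/7 + 1.351^4/8)
= 4.637692 / 0.43181983
v_eff = 10.7399

10.7399


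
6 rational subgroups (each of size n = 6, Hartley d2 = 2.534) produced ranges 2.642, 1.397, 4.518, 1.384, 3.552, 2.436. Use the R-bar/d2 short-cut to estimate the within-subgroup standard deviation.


R_bar = (2.642 + 1.397 + 4.518 + 1.384 + 3.552 + 2.436) / 6
R_bar = 15.929 / 6 = 2.6548333
sigma_hat = R_bar / d2 = 2.6548333 / 2.534 = 1.0477

1.0477


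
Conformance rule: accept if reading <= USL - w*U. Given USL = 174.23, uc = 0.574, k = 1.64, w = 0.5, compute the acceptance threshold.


U = k * uc = 1.64 * 0.574 = 0.94136
guard band g = w * U = 0.5 * 0.94136 = 0.47068
AL = USL - g = 174.23 - 0.47068
AL = 173.7593

173.7593


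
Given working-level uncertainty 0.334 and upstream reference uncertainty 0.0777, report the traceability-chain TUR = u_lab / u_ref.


TUR = u_lab / u_ref
= 0.334 / 0.0777
= 4.2986

4.2986


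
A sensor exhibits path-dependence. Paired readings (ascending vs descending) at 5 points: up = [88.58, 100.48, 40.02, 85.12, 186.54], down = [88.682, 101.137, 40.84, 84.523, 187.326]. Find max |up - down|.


|88.58 - 88.682| = 0.1020
|100.48 - 101.137| = 0.6570
|40.02 - 40.84| = 0.8200
|85.12 - 84.523| = 0.5970
|186.54 - 187.326| = 0.7860
hysteresis = max(diffs) = 0.8200

0.8200


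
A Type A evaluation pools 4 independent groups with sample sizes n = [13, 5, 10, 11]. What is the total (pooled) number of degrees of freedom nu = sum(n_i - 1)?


nu = sum_i (n_i - 1)
nu = ((13 - 1) + (5 - 1) + (10 - 1) + (11 - 1))
nu = 12 + 4 + 9 + 10
nu = 35

35
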